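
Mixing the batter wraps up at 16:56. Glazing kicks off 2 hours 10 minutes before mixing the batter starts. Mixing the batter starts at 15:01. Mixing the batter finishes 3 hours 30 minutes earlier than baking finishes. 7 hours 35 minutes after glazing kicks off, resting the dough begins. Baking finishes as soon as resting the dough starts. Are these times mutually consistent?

Yes

Glazing starts at 15:01 − 130 min = 12:51.
Resting the dough starts at 12:51 + 455 min = 20:26.
So baking ends at 20:26.
Mixing the batter ends at 20:26 − 210 min = 16:56.
That matches the stated 16:56, so the schedule is consistent.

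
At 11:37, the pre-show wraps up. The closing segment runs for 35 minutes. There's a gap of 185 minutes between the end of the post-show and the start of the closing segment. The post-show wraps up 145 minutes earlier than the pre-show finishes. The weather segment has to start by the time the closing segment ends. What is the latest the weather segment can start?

The post-show ends at 11:37 − 145 min = 09:12.
The closing segment starts at 09:12 + 185 min = 12:17.
The closing segment ends at 12:17 + 35 min = 12:52.
The weather segment is bounded by the closing segment, so the latest it can start is 12:52.

12:52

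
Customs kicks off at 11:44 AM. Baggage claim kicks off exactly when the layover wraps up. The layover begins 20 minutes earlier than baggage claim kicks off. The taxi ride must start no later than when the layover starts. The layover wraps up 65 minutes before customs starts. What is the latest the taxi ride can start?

The layover ends at 11:44 AM − 65 min = 10:39 AM.
So baggage claim starts at 10:39 AM.
The layover starts at 10:39 AM − 20 min = 10:19 AM.
The taxi ride is bounded by the layover, so the latest it can start is 10:19 AM.

10:19 AM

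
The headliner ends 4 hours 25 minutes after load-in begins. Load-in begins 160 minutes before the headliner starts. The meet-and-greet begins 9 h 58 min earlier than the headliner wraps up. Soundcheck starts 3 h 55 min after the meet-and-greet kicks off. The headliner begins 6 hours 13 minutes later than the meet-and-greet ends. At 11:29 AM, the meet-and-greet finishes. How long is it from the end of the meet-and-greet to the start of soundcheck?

1 h 55 min

The headliner starts at 11:29 AM + 373 min = 5:42 PM.
Load-in starts at 5:42 PM − 160 min = 3:02 PM.
The headliner ends at 3:02 PM + 265 min = 7:27 PM.
The meet-and-greet starts at 7:27 PM − 598 min = 9:29 AM.
Soundcheck starts at 9:29 AM + 235 min = 1:24 PM.
From 11:29 AM to 1:24 PM is 1 h 55 min.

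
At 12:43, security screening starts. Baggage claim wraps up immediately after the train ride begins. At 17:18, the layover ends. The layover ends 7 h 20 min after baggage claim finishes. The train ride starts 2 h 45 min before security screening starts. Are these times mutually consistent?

The train ride starts at 12:43 − 165 min = 09:58.
So baggage claim ends at 09:58.
The layover ends at 09:58 + 440 min = 17:18.
That matches the stated 17:18, so the schedule is consistent.

Yes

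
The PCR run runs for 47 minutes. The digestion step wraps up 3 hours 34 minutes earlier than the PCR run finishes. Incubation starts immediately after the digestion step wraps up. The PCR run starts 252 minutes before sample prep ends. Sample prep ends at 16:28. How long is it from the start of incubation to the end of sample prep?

The PCR run starts at 16:28 − 252 min = 12:16.
The PCR run ends at 12:16 + 47 min = 13:03.
The digestion step ends at 13:03 − 214 min = 09:29.
So incubation starts at 09:29.
From 09:29 to 16:28 is 6 h 59 min.

6 h 59 min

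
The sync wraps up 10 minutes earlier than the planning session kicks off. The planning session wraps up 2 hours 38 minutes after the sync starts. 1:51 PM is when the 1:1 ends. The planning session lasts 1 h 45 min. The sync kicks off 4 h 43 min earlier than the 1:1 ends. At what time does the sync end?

9:51 AM

The sync starts at 1:51 PM − 283 min = 9:08 AM.
The planning session ends at 9:08 AM + 158 min = 11:46 AM.
The planning session starts at 11:46 AM − 105 min = 10:01 AM.
The sync ends at 10:01 AM − 10 min = 9:51 AM.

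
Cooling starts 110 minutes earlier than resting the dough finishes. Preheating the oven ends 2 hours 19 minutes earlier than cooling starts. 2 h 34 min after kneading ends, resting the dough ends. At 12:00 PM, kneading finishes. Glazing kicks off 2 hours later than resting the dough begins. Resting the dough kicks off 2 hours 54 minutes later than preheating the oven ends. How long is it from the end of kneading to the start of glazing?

199 minutes

Resting the dough ends at 12:00 PM + 154 min = 2:34 PM.
Cooling starts at 2:34 PM − 110 min = 12:44 PM.
Preheating the oven ends at 12:44 PM − 139 min = 10:25 AM.
Resting the dough starts at 10:25 AM + 174 min = 1:19 PM.
Glazing starts at 1:19 PM + 120 min = 3:19 PM.
From 12:00 PM to 3:19 PM is 199 minutes.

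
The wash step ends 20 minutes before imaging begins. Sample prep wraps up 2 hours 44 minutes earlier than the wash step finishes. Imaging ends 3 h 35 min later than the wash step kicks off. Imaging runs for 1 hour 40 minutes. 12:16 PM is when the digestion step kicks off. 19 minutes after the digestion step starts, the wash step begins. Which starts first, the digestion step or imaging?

The wash step starts at 12:16 PM + 19 min = 12:35 PM.
Imaging ends at 12:35 PM + 215 min = 4:10 PM.
Imaging starts at 4:10 PM − 100 min = 2:30 PM.
The digestion step starts at 12:16 PM and imaging starts at 2:30 PM, so the digestion step is first.

the digestion step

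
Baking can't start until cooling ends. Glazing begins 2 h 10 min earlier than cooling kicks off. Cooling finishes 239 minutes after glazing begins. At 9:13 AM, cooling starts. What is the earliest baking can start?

11:02 AM

Glazing starts at 9:13 AM − 130 min = 7:03 AM.
Cooling ends at 7:03 AM + 239 min = 11:02 AM.
Baking is bounded by cooling, so the earliest it can start is 11:02 AM.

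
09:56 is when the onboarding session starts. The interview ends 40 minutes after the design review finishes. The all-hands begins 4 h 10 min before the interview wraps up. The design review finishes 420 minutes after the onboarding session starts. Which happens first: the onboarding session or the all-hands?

the onboarding session

The design review ends at 09:56 + 420 min = 16:56.
The interview ends at 16:56 + 40 min = 17:36.
The all-hands starts at 17:36 − 250 min = 13:26.
The onboarding session starts at 09:56 and the all-hands starts at 13:26, so the onboarding session is first.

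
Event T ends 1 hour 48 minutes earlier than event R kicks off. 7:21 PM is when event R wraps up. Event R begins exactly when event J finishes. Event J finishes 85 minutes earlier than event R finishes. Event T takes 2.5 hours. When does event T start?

1:38 PM

Event J ends at 7:21 PM − 85 min = 5:56 PM.
So event R starts at 5:56 PM.
Event T ends at 5:56 PM − 108 min = 4:08 PM.
Event T starts at 4:08 PM − 150 min = 1:38 PM.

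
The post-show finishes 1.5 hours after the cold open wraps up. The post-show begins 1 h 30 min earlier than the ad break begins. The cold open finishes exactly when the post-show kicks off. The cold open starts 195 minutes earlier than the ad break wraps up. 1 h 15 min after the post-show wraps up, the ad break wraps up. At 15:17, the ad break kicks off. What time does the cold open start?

13:17

The post-show starts at 15:17 − 90 min = 13:47.
So the cold open ends at 13:47.
The post-show ends at 13:47 + 90 min = 15:17.
The ad break ends at 15:17 + 75 min = 16:32.
The cold open starts at 16:32 − 195 min = 13:17.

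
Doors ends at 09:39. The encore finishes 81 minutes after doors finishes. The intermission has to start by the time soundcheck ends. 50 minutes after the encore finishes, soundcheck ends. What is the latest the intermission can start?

The encore ends at 09:39 + 81 min = 11:00.
Soundcheck ends at 11:00 + 50 min = 11:50.
The intermission is bounded by soundcheck, so the latest it can start is 11:50.

11:50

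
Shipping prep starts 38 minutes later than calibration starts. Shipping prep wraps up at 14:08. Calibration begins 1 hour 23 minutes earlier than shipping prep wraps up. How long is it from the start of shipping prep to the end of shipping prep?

Calibration starts at 14:08 − 83 min = 12:45.
Shipping prep starts at 12:45 + 38 min = 13:23.
From 13:23 to 14:08 is 45 minutes.

45 minutes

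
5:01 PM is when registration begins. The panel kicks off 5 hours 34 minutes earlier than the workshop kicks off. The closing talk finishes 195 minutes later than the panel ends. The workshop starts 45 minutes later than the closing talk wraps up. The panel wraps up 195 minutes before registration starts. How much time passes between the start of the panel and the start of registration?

The panel ends at 5:01 PM − 195 min = 1:46 PM.
The closing talk ends at 1:46 PM + 195 min = 5:01 PM.
The workshop starts at 5:01 PM + 45 min = 5:46 PM.
The panel starts at 5:46 PM − 334 min = 12:12 PM.
From 12:12 PM to 5:01 PM is 4 h 49 min.

4 h 49 min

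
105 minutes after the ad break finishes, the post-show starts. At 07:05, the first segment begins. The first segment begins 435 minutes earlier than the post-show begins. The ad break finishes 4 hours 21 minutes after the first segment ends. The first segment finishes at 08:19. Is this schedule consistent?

The ad break ends at 08:19 + 261 min = 12:40.
The post-show starts at 12:40 + 105 min = 14:25.
The first segment starts at 14:25 − 435 min = 07:10.
But the first segment is also said to start at 07:05 — a 5-minute conflict.

No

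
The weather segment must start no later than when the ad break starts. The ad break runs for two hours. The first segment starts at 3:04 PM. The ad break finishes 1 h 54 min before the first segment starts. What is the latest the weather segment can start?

The ad break ends at 3:04 PM − 114 min = 1:10 PM.
The ad break starts at 1:10 PM − 120 min = 11:10 AM.
The weather segment is bounded by the ad break, so the latest it can start is 11:10 AM.

11:10 AM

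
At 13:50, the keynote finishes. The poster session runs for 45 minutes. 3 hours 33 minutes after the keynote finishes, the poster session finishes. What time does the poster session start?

16:38

The poster session ends at 13:50 + 213 min = 17:23.
The poster session starts at 17:23 − 45 min = 16:38.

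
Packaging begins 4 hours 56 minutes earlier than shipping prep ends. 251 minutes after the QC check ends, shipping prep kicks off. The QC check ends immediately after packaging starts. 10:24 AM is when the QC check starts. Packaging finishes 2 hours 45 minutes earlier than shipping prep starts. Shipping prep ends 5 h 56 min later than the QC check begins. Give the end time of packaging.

Shipping prep ends at 10:24 AM + 356 min = 4:20 PM.
Packaging starts at 4:20 PM − 296 min = 11:24 AM.
So the QC check ends at 11:24 AM.
Shipping prep starts at 11:24 AM + 251 min = 3:35 PM.
Packaging ends at 3:35 PM − 165 min = 12:50 PM.

12:50 PM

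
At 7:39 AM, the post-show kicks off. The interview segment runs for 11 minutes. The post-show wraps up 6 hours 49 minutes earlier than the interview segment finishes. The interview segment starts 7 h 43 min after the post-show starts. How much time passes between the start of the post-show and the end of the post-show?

1 hour 5 minutes

The interview segment starts at 7:39 AM + 463 min = 3:22 PM.
The interview segment ends at 3:22 PM + 11 min = 3:33 PM.
The post-show ends at 3:33 PM − 409 min = 8:44 AM.
From 7:39 AM to 8:44 AM is 1 hour 5 minutes.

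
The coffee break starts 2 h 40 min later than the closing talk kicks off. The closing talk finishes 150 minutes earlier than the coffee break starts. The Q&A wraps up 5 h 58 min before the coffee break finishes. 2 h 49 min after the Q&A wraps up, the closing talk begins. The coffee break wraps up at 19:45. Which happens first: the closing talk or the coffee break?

the closing talk

The Q&A ends at 19:45 − 358 min = 13:47.
The closing talk starts at 13:47 + 169 min = 16:36.
The coffee break starts at 16:36 + 160 min = 19:16.
The closing talk starts at 16:36 and the coffee break starts at 19:16, so the closing talk is first.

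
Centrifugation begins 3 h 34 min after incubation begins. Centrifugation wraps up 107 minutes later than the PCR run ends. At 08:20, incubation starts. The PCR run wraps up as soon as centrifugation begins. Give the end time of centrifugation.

Centrifugation starts at 08:20 + 214 min = 11:54.
So the PCR run ends at 11:54.
Centrifugation ends at 11:54 + 107 min = 13:41.

13:41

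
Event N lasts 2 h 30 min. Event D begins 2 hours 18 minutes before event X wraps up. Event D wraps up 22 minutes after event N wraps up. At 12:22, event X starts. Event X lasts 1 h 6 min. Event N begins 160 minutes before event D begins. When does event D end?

11:22

Event X ends at 12:22 + 66 min = 13:28.
Event D starts at 13:28 − 138 min = 11:10.
Event N starts at 11:10 − 160 min = 08:30.
Event N ends at 08:30 + 150 min = 11:00.
Event D ends at 11:00 + 22 min = 11:22.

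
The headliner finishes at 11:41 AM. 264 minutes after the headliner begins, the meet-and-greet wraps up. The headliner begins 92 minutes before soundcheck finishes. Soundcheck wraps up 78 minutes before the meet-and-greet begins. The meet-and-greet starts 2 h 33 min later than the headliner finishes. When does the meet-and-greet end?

3:48 PM

The meet-and-greet starts at 11:41 AM + 153 min = 2:14 PM.
Soundcheck ends at 2:14 PM − 78 min = 12:56 PM.
The headliner starts at 12:56 PM − 92 min = 11:24 AM.
The meet-and-greet ends at 11:24 AM + 264 min = 3:48 PM.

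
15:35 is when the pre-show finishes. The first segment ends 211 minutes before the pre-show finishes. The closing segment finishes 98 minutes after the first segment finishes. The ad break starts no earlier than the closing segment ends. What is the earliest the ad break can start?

The first segment ends at 15:35 − 211 min = 12:04.
The closing segment ends at 12:04 + 98 min = 13:42.
The ad break is bounded by the closing segment, so the earliest it can start is 13:42.

13:42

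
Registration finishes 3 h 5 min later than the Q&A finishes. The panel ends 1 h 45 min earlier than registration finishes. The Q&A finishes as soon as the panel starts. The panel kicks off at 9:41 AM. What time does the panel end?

The Q&A ends at 9:41 AM.
Registration ends at 9:41 AM + 185 min = 12:46 PM.
The panel ends at 12:46 PM − 105 min = 11:01 AM.

11:01 AM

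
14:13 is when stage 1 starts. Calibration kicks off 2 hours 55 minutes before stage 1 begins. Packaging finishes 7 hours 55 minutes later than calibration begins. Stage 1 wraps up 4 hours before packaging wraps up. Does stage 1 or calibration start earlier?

calibration

Calibration starts at 14:13 − 175 min = 11:18.
Stage 1 starts at 14:13 and calibration starts at 11:18, so calibration is first.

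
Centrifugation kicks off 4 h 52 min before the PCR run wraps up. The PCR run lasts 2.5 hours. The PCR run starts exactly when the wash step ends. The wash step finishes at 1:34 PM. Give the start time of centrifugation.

The PCR run starts at 1:34 PM.
The PCR run ends at 1:34 PM + 150 min = 4:04 PM.
Centrifugation starts at 4:04 PM − 292 min = 11:12 AM.

11:12 AM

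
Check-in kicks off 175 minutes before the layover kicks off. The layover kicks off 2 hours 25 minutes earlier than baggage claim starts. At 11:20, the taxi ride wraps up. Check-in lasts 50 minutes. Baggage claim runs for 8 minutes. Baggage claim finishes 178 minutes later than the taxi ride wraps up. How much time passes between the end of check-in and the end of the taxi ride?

Baggage claim ends at 11:20 + 178 min = 14:18.
Baggage claim starts at 14:18 − 8 min = 14:10.
The layover starts at 14:10 − 145 min = 11:45.
Check-in starts at 11:45 − 175 min = 08:50.
Check-in ends at 08:50 + 50 min = 09:40.
From 09:40 to 11:20 is 1 hour 40 minutes.

1 hour 40 minutes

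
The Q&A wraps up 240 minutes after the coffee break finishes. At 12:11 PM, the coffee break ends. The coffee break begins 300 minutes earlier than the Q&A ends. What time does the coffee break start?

The Q&A ends at 12:11 PM + 240 min = 4:11 PM.
The coffee break starts at 4:11 PM − 300 min = 11:11 AM.

11:11 AM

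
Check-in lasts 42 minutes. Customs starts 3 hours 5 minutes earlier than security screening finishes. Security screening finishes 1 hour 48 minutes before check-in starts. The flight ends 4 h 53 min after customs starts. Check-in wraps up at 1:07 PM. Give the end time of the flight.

Check-in starts at 1:07 PM − 42 min = 12:25 PM.
Security screening ends at 12:25 PM − 108 min = 10:37 AM.
Customs starts at 10:37 AM − 185 min = 7:32 AM.
The flight ends at 7:32 AM + 293 min = 12:25 PM.

12:25 PM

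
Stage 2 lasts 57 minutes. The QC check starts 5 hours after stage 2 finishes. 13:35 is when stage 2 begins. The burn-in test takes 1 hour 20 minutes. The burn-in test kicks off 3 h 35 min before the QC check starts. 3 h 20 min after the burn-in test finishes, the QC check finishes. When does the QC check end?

Stage 2 ends at 13:35 + 57 min = 14:32.
The QC check starts at 14:32 + 300 min = 19:32.
The burn-in test starts at 19:32 − 215 min = 15:57.
The burn-in test ends at 15:57 + 80 min = 17:17.
The QC check ends at 17:17 + 200 min = 20:37.

20:37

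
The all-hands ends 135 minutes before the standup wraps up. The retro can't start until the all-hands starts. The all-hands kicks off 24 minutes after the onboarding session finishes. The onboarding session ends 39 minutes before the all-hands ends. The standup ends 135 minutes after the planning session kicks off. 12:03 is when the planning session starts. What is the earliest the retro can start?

The standup ends at 12:03 + 135 min = 14:18.
The all-hands ends at 14:18 − 135 min = 12:03.
The onboarding session ends at 12:03 − 39 min = 11:24.
The all-hands starts at 11:24 + 24 min = 11:48.
The retro is bounded by the all-hands, so the earliest it can start is 11:48.

11:48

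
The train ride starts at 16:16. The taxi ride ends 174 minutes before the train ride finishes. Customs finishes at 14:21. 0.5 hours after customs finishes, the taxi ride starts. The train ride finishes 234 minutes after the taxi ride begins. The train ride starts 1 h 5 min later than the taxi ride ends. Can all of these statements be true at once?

The taxi ride starts at 14:21 + 30 min = 14:51.
The train ride ends at 14:51 + 234 min = 18:45.
The taxi ride ends at 18:45 − 174 min = 15:51.
The train ride starts at 15:51 + 65 min = 16:56.
But the train ride is also said to start at 16:16 — a 40-minute conflict.

No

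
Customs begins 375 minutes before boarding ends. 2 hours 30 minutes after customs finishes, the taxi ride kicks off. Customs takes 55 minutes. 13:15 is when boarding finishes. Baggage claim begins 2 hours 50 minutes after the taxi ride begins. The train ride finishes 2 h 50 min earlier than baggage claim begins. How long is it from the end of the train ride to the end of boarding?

Customs starts at 13:15 − 375 min = 07:00.
Customs ends at 07:00 + 55 min = 07:55.
The taxi ride starts at 07:55 + 150 min = 10:25.
Baggage claim starts at 10:25 + 170 min = 13:15.
The train ride ends at 13:15 − 170 min = 10:25.
From 10:25 to 13:15 is 170 minutes.

170 minutes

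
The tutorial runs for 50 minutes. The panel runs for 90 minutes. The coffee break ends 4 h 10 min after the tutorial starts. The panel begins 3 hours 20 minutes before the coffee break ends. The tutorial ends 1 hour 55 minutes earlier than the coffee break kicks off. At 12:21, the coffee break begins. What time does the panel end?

11:56

The tutorial ends at 12:21 − 115 min = 10:26.
The tutorial starts at 10:26 − 50 min = 09:36.
The coffee break ends at 09:36 + 250 min = 13:46.
The panel starts at 13:46 − 200 min = 10:26.
The panel ends at 10:26 + 90 min = 11:56.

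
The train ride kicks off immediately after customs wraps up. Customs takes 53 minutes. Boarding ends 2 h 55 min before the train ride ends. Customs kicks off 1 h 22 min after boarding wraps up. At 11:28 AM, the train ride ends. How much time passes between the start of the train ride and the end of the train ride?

Boarding ends at 11:28 AM − 175 min = 8:33 AM.
Customs starts at 8:33 AM + 82 min = 9:55 AM.
Customs ends at 9:55 AM + 53 min = 10:48 AM.
So the train ride starts at 10:48 AM.
From 10:48 AM to 11:28 AM is 40 minutes.

40 minutes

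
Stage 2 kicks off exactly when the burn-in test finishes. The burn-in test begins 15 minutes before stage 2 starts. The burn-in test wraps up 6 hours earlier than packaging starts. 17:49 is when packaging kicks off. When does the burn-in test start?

11:34

The burn-in test ends at 17:49 − 360 min = 11:49.
So stage 2 starts at 11:49.
The burn-in test starts at 11:49 − 15 min = 11:34.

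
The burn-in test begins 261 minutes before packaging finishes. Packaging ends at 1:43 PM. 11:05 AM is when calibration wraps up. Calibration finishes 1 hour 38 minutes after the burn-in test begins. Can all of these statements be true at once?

No

The burn-in test starts at 1:43 PM − 261 min = 9:22 AM.
Calibration ends at 9:22 AM + 98 min = 11:00 AM.
But calibration is also said to end at 11:05 AM — a 5-minute conflict.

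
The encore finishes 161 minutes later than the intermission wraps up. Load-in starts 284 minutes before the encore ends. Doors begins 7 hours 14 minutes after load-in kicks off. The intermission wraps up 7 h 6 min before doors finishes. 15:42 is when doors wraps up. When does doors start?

The intermission ends at 15:42 − 426 min = 08:36.
The encore ends at 08:36 + 161 min = 11:17.
Load-in starts at 11:17 − 284 min = 06:33.
Doors starts at 06:33 + 434 min = 13:47.

13:47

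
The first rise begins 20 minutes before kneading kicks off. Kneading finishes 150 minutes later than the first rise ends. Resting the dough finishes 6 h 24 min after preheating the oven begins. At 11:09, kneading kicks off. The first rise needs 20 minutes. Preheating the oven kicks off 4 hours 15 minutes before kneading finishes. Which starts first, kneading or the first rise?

the first rise

The first rise starts at 11:09 − 20 min = 10:49.
Kneading starts at 11:09 and the first rise starts at 10:49, so the first rise is first.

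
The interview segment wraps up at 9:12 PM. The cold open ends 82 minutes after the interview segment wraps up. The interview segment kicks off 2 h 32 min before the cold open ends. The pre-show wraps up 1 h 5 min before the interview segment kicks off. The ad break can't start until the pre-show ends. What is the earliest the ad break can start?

6:57 PM

The cold open ends at 9:12 PM + 82 min = 10:34 PM.
The interview segment starts at 10:34 PM − 152 min = 8:02 PM.
The pre-show ends at 8:02 PM − 65 min = 6:57 PM.
The ad break is bounded by the pre-show, so the earliest it can start is 6:57 PM.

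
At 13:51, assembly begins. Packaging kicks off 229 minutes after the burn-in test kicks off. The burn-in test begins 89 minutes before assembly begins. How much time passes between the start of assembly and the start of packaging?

140 minutes

The burn-in test starts at 13:51 − 89 min = 12:22.
Packaging starts at 12:22 + 229 min = 16:11.
From 13:51 to 16:11 is 140 minutes.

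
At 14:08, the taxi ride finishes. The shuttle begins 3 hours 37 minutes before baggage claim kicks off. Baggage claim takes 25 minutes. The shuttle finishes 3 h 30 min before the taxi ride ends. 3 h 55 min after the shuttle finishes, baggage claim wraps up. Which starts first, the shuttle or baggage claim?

The shuttle ends at 14:08 − 210 min = 10:38.
Baggage claim ends at 10:38 + 235 min = 14:33.
Baggage claim starts at 14:33 − 25 min = 14:08.
The shuttle starts at 14:08 − 217 min = 10:31.
The shuttle starts at 10:31 and baggage claim starts at 14:08, so the shuttle is first.

the shuttle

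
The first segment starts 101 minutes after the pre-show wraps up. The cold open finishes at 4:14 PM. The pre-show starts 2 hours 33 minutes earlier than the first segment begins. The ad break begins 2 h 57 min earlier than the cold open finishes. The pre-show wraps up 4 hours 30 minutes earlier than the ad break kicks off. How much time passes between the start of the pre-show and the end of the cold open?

499 minutes

The ad break starts at 4:14 PM − 177 min = 1:17 PM.
The pre-show ends at 1:17 PM − 270 min = 8:47 AM.
The first segment starts at 8:47 AM + 101 min = 10:28 AM.
The pre-show starts at 10:28 AM − 153 min = 7:55 AM.
From 7:55 AM to 4:14 PM is 499 minutes.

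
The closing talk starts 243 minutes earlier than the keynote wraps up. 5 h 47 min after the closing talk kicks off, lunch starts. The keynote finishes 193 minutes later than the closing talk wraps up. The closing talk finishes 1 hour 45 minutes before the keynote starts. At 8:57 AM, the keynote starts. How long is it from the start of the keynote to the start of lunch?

192 minutes

The closing talk ends at 8:57 AM − 105 min = 7:12 AM.
The keynote ends at 7:12 AM + 193 min = 10:25 AM.
The closing talk starts at 10:25 AM − 243 min = 6:22 AM.
Lunch starts at 6:22 AM + 347 min = 12:09 PM.
From 8:57 AM to 12:09 PM is 192 minutes.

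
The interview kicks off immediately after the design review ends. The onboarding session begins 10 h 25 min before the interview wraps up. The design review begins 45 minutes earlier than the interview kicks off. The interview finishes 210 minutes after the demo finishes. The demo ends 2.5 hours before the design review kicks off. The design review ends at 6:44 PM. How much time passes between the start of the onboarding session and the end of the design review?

610 minutes

The interview starts at 6:44 PM.
The design review starts at 6:44 PM − 45 min = 5:59 PM.
The demo ends at 5:59 PM − 150 min = 3:29 PM.
The interview ends at 3:29 PM + 210 min = 6:59 PM.
The onboarding session starts at 6:59 PM − 625 min = 8:34 AM.
From 8:34 AM to 6:44 PM is 610 minutes.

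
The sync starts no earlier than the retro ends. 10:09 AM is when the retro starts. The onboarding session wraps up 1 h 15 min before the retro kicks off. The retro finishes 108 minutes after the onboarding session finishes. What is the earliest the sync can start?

The onboarding session ends at 10:09 AM − 75 min = 8:54 AM.
The retro ends at 8:54 AM + 108 min = 10:42 AM.
The sync is bounded by the retro, so the earliest it can start is 10:42 AM.

10:42 AM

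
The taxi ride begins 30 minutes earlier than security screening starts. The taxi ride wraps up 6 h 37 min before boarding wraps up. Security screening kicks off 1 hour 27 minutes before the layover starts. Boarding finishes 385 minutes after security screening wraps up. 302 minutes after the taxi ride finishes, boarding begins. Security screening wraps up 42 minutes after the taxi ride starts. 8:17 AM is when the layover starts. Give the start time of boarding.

Security screening starts at 8:17 AM − 87 min = 6:50 AM.
The taxi ride starts at 6:50 AM − 30 min = 6:20 AM.
Security screening ends at 6:20 AM + 42 min = 7:02 AM.
Boarding ends at 7:02 AM + 385 min = 1:27 PM.
The taxi ride ends at 1:27 PM − 397 min = 6:50 AM.
Boarding starts at 6:50 AM + 302 min = 11:52 AM.

11:52 AM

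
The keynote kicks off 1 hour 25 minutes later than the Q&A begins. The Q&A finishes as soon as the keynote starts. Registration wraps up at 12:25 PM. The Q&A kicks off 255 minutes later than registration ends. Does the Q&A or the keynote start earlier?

the Q&A

The Q&A starts at 12:25 PM + 255 min = 4:40 PM.
The keynote starts at 4:40 PM + 85 min = 6:05 PM.
The Q&A starts at 4:40 PM and the keynote starts at 6:05 PM, so the Q&A is first.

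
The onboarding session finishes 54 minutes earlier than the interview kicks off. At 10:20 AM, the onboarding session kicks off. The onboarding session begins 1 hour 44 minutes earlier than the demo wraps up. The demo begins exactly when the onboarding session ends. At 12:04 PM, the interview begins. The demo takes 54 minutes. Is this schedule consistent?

The onboarding session ends at 12:04 PM − 54 min = 11:10 AM.
So the demo starts at 11:10 AM.
The demo ends at 11:10 AM + 54 min = 12:04 PM.
The onboarding session starts at 12:04 PM − 104 min = 10:20 AM.
That matches the stated 10:20 AM, so the schedule is consistent.

Yes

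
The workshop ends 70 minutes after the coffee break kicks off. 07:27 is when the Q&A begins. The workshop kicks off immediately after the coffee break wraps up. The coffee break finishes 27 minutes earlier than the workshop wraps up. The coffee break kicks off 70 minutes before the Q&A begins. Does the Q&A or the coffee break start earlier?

The coffee break starts at 07:27 − 70 min = 06:17.
The Q&A starts at 07:27 and the coffee break starts at 06:17, so the coffee break is first.

the coffee break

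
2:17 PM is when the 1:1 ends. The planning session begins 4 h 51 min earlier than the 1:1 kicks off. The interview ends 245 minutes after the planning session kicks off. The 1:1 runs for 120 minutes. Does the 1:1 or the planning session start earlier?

the planning session

The 1:1 starts at 2:17 PM − 120 min = 12:17 PM.
The planning session starts at 12:17 PM − 291 min = 7:26 AM.
The 1:1 starts at 12:17 PM and the planning session starts at 7:26 AM, so the planning session is first.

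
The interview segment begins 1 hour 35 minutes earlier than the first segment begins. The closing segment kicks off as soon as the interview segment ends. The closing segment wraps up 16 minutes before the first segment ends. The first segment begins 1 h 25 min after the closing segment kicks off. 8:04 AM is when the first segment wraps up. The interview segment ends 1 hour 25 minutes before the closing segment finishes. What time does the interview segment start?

The closing segment ends at 8:04 AM − 16 min = 7:48 AM.
The interview segment ends at 7:48 AM − 85 min = 6:23 AM.
So the closing segment starts at 6:23 AM.
The first segment starts at 6:23 AM + 85 min = 7:48 AM.
The interview segment starts at 7:48 AM − 95 min = 6:13 AM.

6:13 AM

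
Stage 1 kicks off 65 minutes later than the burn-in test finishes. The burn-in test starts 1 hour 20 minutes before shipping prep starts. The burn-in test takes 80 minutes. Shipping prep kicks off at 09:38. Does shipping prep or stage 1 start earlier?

shipping prep

The burn-in test starts at 09:38 − 80 min = 08:18.
The burn-in test ends at 08:18 + 80 min = 09:38.
Stage 1 starts at 09:38 + 65 min = 10:43.
Shipping prep starts at 09:38 and stage 1 starts at 10:43, so shipping prep is first.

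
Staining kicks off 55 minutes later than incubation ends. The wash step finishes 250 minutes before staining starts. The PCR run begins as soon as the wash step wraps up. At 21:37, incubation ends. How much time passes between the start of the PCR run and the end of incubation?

Staining starts at 21:37 + 55 min = 22:32.
The wash step ends at 22:32 − 250 min = 18:22.
So the PCR run starts at 18:22.
From 18:22 to 21:37 is 3 hours 15 minutes.

3 hours 15 minutes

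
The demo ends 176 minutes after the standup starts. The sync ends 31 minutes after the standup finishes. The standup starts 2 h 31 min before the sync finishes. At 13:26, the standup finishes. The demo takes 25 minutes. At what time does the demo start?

The sync ends at 13:26 + 31 min = 13:57.
The standup starts at 13:57 − 151 min = 11:26.
The demo ends at 11:26 + 176 min = 14:22.
The demo starts at 14:22 − 25 min = 13:57.

13:57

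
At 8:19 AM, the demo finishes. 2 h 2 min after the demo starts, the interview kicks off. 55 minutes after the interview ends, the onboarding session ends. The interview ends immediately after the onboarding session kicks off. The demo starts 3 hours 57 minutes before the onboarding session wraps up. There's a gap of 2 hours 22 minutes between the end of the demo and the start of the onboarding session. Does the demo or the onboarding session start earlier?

the demo

The onboarding session starts at 8:19 AM + 142 min = 10:41 AM.
So the interview ends at 10:41 AM.
The onboarding session ends at 10:41 AM + 55 min = 11:36 AM.
The demo starts at 11:36 AM − 237 min = 7:39 AM.
The demo starts at 7:39 AM and the onboarding session starts at 10:41 AM, so the demo is first.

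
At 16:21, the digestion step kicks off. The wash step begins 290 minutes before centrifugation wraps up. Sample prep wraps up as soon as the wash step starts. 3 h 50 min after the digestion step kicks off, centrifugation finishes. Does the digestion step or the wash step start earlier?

the wash step

Centrifugation ends at 16:21 + 230 min = 20:11.
The wash step starts at 20:11 − 290 min = 15:21.
The digestion step starts at 16:21 and the wash step starts at 15:21, so the wash step is first.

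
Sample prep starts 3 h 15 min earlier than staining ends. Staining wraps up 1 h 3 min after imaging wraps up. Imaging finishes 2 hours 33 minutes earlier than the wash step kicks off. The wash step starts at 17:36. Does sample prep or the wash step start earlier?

Imaging ends at 17:36 − 153 min = 15:03.
Staining ends at 15:03 + 63 min = 16:06.
Sample prep starts at 16:06 − 195 min = 12:51.
Sample prep starts at 12:51 and the wash step starts at 17:36, so sample prep is first.

sample prep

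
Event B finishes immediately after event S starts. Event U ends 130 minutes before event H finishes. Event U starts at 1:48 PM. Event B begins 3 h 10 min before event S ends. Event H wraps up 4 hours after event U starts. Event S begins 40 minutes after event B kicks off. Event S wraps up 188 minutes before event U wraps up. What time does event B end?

10:00 AM

Event H ends at 1:48 PM + 240 min = 5:48 PM.
Event U ends at 5:48 PM − 130 min = 3:38 PM.
Event S ends at 3:38 PM − 188 min = 12:30 PM.
Event B starts at 12:30 PM − 190 min = 9:20 AM.
Event S starts at 9:20 AM + 40 min = 10:00 AM.
So event B ends at 10:00 AM.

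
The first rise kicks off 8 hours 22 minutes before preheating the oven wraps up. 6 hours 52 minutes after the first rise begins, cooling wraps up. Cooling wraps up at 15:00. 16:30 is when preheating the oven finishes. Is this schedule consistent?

Yes

The first rise starts at 16:30 − 502 min = 08:08.
Cooling ends at 08:08 + 412 min = 15:00.
That matches the stated 15:00, so the schedule is consistent.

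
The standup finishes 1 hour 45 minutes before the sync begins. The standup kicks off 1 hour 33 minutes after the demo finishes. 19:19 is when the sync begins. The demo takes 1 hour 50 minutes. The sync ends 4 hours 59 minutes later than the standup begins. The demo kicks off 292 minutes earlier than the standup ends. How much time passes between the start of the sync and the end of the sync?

The standup ends at 19:19 − 105 min = 17:34.
The demo starts at 17:34 − 292 min = 12:42.
The demo ends at 12:42 + 110 min = 14:32.
The standup starts at 14:32 + 93 min = 16:05.
The sync ends at 16:05 + 299 min = 21:04.
From 19:19 to 21:04 is 1 h 45 min.

1 h 45 min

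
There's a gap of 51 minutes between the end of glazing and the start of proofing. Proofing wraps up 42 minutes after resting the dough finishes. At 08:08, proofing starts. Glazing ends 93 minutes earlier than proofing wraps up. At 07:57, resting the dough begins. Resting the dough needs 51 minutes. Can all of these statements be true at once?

No

Resting the dough ends at 07:57 + 51 min = 08:48.
Proofing ends at 08:48 + 42 min = 09:30.
Glazing ends at 09:30 − 93 min = 07:57.
Proofing starts at 07:57 + 51 min = 08:48.
But proofing is also said to start at 08:08 — a 40-minute conflict.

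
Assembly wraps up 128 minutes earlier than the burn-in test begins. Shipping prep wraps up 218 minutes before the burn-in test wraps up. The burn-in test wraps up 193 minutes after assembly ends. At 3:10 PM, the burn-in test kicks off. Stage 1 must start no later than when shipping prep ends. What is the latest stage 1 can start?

Assembly ends at 3:10 PM − 128 min = 1:02 PM.
The burn-in test ends at 1:02 PM + 193 min = 4:15 PM.
Shipping prep ends at 4:15 PM − 218 min = 12:37 PM.
Stage 1 is bounded by shipping prep, so the latest it can start is 12:37 PM.

12:37 PM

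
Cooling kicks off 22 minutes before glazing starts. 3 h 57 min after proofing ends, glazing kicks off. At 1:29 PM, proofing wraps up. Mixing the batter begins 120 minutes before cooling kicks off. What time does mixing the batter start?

3:04 PM

Glazing starts at 1:29 PM + 237 min = 5:26 PM.
Cooling starts at 5:26 PM − 22 min = 5:04 PM.
Mixing the batter starts at 5:04 PM − 120 min = 3:04 PM.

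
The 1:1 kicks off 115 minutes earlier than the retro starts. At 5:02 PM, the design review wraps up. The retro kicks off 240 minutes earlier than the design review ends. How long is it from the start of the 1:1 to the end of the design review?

The retro starts at 5:02 PM − 240 min = 1:02 PM.
The 1:1 starts at 1:02 PM − 115 min = 11:07 AM.
From 11:07 AM to 5:02 PM is 355 minutes.

355 minutes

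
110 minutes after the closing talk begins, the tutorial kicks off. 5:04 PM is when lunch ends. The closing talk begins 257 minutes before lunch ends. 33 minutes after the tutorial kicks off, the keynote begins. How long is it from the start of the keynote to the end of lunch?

1 hour 54 minutes

The closing talk starts at 5:04 PM − 257 min = 12:47 PM.
The tutorial starts at 12:47 PM + 110 min = 2:37 PM.
The keynote starts at 2:37 PM + 33 min = 3:10 PM.
From 3:10 PM to 5:04 PM is 1 hour 54 minutes.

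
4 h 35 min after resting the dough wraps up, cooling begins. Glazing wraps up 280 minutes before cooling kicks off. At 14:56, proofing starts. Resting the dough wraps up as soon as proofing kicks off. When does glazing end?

14:51

Resting the dough ends at 14:56.
Cooling starts at 14:56 + 275 min = 19:31.
Glazing ends at 19:31 − 280 min = 14:51.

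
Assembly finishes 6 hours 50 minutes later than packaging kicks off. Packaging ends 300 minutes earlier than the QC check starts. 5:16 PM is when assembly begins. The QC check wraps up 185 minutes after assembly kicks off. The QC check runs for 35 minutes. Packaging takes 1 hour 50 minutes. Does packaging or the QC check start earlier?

packaging

The QC check ends at 5:16 PM + 185 min = 8:21 PM.
The QC check starts at 8:21 PM − 35 min = 7:46 PM.
Packaging ends at 7:46 PM − 300 min = 2:46 PM.
Packaging starts at 2:46 PM − 110 min = 12:56 PM.
Packaging starts at 12:56 PM and the QC check starts at 7:46 PM, so packaging is first.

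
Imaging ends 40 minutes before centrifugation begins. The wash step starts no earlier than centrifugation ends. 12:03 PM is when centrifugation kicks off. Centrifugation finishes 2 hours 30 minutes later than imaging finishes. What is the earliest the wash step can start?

Imaging ends at 12:03 PM − 40 min = 11:23 AM.
Centrifugation ends at 11:23 AM + 150 min = 1:53 PM.
The wash step is bounded by centrifugation, so the earliest it can start is 1:53 PM.

1:53 PM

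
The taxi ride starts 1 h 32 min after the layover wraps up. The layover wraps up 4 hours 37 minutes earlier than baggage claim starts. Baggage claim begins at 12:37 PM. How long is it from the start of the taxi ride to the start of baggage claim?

3 h 5 min

The layover ends at 12:37 PM − 277 min = 8:00 AM.
The taxi ride starts at 8:00 AM + 92 min = 9:32 AM.
From 9:32 AM to 12:37 PM is 3 h 5 min.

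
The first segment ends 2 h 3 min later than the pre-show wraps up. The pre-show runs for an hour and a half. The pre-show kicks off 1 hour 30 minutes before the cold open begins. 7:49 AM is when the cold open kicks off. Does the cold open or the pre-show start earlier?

The pre-show starts at 7:49 AM − 90 min = 6:19 AM.
The cold open starts at 7:49 AM and the pre-show starts at 6:19 AM, so the pre-show is first.

the pre-show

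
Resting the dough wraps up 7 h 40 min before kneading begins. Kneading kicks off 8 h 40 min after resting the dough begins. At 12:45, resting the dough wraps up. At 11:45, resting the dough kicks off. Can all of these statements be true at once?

Kneading starts at 11:45 + 520 min = 20:25.
Resting the dough ends at 20:25 − 460 min = 12:45.
That matches the stated 12:45, so the schedule is consistent.

Yes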